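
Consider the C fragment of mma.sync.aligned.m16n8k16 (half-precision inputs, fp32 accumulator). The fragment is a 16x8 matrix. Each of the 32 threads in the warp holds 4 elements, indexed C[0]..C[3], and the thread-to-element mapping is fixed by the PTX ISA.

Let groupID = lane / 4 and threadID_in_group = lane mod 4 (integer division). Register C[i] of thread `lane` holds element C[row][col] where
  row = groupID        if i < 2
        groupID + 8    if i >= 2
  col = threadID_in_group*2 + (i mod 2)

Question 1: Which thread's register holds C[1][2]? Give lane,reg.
5,0

r=1→G=1,rhi=0  c=2→T=1,p=0
L=1*4+1=5  i=0*2+0=0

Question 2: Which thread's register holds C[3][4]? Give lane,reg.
r=3⇒gr=3,Rb=0  c=4⇒th=2,odd=0
L=3*4+2=14  i=0*2+0=0

14,0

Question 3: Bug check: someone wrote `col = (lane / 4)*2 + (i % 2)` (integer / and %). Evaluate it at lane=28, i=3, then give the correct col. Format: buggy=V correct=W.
`(lane / 4)*2 + (i % 2)`[28,3]⇒15
lane 28⇒28/4=7, 28 mod 4=0
i=3  r:7+8⇒15  c:2·0+1⇒1
col: 15 vs 1

buggy=15 correct=1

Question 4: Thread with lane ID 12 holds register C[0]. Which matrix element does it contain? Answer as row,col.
lane 12⇒12/4=3, 12 mod 4=0
i=0  r:3+0⇒3  c:2·0+0⇒0

3,0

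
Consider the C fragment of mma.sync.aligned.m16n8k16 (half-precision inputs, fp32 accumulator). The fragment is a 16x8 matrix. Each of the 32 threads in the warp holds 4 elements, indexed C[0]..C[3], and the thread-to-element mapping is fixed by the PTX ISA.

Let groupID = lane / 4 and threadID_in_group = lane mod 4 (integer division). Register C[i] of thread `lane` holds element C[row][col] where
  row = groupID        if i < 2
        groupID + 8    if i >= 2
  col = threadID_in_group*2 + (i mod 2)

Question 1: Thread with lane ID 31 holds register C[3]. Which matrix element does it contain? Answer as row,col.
L=31->gid=31>>2=7, tid=31&3=3
[3]->row 7+8=15  col 3·2+1=7

15,7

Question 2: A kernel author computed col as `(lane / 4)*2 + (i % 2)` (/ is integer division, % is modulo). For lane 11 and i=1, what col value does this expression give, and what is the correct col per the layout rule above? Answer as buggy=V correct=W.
buggy=5 correct=7

`(lane / 4)*2 + (i % 2)`[11,1]->5
lane 11->11/4=2, 11 mod 4=3
i=1  r:2+0->2  c:2·3+1->7
col: 5 vs 7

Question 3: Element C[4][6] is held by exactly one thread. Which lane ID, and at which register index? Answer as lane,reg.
19,0

r=4->g=4,rb=0  c=6->t=3,b0=0
L=4*4+3=19  i=0*2+0=0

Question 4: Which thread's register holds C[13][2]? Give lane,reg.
21,2

r:13=>grp=5,rB=1  c:2=>tig=1,lo=0
L=5*4+1=21  i=1*2+0=2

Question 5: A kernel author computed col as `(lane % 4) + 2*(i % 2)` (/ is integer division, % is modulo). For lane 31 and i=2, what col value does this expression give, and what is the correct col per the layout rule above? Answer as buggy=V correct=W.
buggy=3 correct=6

`(lane % 4) + 2*(i % 2)`[31,2]⇒3
lane 31⇒31/4=7, 31 mod 4=3
i=2  r:7+8⇒15  c:2·3+0⇒6
col: 3 vs 6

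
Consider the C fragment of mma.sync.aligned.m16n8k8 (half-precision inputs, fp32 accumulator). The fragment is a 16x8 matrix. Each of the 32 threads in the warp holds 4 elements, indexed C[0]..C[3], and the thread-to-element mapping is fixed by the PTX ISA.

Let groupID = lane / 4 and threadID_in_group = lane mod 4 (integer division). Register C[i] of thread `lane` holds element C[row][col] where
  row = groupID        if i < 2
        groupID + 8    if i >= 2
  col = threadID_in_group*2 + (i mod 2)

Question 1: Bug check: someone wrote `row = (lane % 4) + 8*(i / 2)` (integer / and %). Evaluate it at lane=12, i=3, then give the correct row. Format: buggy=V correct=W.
`(lane % 4) + 8*(i / 2)`[12,3]=>8
lane 12=>12/4=3, 12 mod 4=0
i=3  r:3+8=>11  c:2·0+1=>1
row: 8 vs 11

buggy=8 correct=11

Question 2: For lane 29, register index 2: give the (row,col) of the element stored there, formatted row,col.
15,2

lane 29→29/4=7, 29 mod 4=1
i=2  r:7+8→15  c:2·1+0→2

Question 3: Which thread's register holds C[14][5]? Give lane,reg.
26,3

r: 14->gid=6,r8=1  c: 5->tid=2,i&1=1
L=6*4+2=26  i=1*2+1=3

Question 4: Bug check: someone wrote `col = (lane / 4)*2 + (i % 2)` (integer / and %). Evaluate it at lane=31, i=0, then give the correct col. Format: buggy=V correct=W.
buggy=14 correct=6

`(lane / 4)*2 + (i % 2)`[31,0]->14
L=31->g=31>>2=7, t=31&3=3
[0]->row 7+0=7  col 3·2+0=6
col: 14 vs 6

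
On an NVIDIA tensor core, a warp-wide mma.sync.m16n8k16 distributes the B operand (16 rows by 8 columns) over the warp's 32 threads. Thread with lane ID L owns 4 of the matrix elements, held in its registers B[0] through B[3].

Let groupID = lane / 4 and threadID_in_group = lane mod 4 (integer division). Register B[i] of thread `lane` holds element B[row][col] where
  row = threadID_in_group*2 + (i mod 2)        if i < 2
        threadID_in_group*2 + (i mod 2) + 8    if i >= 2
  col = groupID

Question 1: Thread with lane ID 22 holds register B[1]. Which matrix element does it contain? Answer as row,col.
lane 22: grp=5 (22/4), tig=2 (22%4)
i=1: r=2*2+1+0=5, c=grp=5

5,5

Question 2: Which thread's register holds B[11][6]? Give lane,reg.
25,3

c=6→G=6  r=11→rhi=1,T=1,p=1
L=6*4+1=25  i=1*2+1=3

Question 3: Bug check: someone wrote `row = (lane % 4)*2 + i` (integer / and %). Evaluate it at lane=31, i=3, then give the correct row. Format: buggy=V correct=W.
`(lane % 4)*2 + i`[31,3]⇒9
lane 31⇒31/4=7, 31 mod 4=3
i=3  r:2·3+1+8⇒15  c:7
row: 9 vs 15

buggy=9 correct=15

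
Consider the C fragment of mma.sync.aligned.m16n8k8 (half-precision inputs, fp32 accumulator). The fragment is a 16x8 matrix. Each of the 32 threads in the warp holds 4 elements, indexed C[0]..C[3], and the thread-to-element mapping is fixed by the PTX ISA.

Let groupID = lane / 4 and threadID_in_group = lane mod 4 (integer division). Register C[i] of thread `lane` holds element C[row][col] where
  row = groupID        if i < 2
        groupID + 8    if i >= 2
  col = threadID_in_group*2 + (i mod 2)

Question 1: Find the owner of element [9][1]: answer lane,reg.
r: 9->gid=1,r8=1  c: 1->tid=0,i&1=1
L=1*4+0=4  i=1*2+1=3

4,3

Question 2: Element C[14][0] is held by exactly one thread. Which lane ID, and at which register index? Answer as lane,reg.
r=14→G=6,rhi=1  c=0→T=0,p=0
L=6*4+0=24  i=1*2+0=2

24,2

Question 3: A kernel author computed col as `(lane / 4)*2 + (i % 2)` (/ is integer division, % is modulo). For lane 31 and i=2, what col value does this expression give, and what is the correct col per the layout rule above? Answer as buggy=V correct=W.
buggy=14 correct=6

`(lane / 4)*2 + (i % 2)`[31,2]=>14
L=31=>grp=31>>2=7, tig=31&3=3
[2]=>row 7+8=15  col 3·2+0=6
col: 14 vs 6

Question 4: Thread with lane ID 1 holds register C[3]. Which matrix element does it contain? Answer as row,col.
lane 1→1/4=0, 1 mod 4=1
i=3  r:0+8→8  c:2·1+1→3

8,3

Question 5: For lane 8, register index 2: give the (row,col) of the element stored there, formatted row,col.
L=8⇒gr=8>>2=2, th=8&3=0
[2]⇒row 2+8=10  col 0·2+0=0

10,0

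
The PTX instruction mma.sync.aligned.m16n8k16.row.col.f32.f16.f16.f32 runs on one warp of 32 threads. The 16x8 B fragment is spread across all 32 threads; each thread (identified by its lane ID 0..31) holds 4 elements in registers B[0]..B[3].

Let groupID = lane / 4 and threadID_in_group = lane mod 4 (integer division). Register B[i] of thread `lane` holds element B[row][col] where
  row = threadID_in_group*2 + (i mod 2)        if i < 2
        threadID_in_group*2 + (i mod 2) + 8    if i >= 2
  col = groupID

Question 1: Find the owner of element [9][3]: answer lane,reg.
c:3=>grp=3  r:9=>rB=1,tig=0,lo=1
L=3*4+0=12  i=1*2+1=3

12,3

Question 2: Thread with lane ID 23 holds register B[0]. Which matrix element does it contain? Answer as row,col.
6,5

lane 23: grp=5 (23/4), tig=3 (23%4)
i=0: r=3*2+0+0=6, c=grp=5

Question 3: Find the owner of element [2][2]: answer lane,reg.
c: 2->gid=2  r: 2->r8=0,tid=1,i&1=0
L=2*4+1=9  i=0*2+0=0

9,0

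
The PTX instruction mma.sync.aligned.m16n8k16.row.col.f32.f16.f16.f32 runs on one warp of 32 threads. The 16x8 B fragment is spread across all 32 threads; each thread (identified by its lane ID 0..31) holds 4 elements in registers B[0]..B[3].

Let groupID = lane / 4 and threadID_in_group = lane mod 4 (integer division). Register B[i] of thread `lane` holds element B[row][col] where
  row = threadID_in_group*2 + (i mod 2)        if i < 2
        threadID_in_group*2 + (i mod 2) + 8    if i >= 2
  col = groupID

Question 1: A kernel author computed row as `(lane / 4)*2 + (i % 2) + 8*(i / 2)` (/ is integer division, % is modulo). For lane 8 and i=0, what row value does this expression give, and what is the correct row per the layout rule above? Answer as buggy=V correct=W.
`(lane / 4)*2 + (i % 2) + 8*(i / 2)`[8,0]=>4
lane 8: grp=2 (8/4), tig=0 (8%4)
i=0: r=0*2+0+0=0, c=grp=2
row: 4 vs 0

buggy=4 correct=0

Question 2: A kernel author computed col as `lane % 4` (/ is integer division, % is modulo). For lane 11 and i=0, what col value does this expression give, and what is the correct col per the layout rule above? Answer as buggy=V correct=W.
buggy=3 correct=2

`lane % 4`[11,0]→3
L=11→G=11>>2=2, T=11&3=3
[0]→row 3·2+0+0=6  col G=2
col: 3 vs 2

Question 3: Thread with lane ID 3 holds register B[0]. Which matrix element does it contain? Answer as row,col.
3: gr=0,th=3
[0] (3*2+0+0,0) = (6,0)

6,0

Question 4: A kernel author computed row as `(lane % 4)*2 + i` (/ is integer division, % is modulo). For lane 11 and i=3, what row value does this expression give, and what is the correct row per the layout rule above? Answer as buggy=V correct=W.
`(lane % 4)*2 + i`[11,3]→9
11: G=2,T=3
[3] (3*2+1+8,2) = (15,2)
row: 9 vs 15

buggy=9 correct=15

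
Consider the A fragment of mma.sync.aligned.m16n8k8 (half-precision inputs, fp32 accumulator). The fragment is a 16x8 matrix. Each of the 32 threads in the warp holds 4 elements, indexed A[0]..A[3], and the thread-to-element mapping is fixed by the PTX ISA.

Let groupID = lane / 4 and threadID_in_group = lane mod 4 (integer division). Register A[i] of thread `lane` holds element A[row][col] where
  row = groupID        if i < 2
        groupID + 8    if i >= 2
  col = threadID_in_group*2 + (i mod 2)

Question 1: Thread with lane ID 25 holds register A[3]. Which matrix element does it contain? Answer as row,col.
lane 25: grp=6 (25/4), tig=1 (25%4)
i=3: r=6+8=14, c=1*2+1=3

14,3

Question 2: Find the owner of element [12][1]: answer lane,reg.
16,3

r=12->g=4,rb=1  c=1->t=0,b0=1
L=4*4+0=16  i=1*2+1=3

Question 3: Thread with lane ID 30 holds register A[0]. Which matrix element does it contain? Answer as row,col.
7,4

lane 30: G=7 (30/4), T=2 (30%4)
i=0: r=7+0=7, c=2*2+0=4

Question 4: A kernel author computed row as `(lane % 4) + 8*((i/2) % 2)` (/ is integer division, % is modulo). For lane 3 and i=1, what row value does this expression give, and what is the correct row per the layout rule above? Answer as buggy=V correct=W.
`(lane % 4) + 8*((i/2) % 2)`[3,1]->3
L=3->gid=3>>2=0, tid=3&3=3
[1]->row 0+0=0  col 3·2+1=7
row: 3 vs 0

buggy=3 correct=0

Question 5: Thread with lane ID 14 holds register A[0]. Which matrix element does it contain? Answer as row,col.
L=14->gid=14>>2=3, tid=14&3=2
[0]->row 3+0=3  col 2·2+0=4

3,4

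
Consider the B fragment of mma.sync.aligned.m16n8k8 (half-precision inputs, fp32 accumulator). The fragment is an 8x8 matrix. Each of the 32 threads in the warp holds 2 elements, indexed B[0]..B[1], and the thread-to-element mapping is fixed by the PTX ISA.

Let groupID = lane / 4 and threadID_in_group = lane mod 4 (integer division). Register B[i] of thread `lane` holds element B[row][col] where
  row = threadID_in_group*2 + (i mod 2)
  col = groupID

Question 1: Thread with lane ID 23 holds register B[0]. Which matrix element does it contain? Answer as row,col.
lane 23⇒23/4=5, 23 mod 4=3
i=0  r:2·3+0⇒6  c:5

6,5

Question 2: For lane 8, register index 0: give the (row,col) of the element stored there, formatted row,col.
8: G=2,T=0
[0] (0*2+0,2) = (0,2)

0,2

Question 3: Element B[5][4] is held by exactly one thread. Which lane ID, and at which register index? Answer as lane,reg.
18,1

c=4⇒gr=4  r=5⇒th=2,odd=1
L=4*4+2=18  i=1=1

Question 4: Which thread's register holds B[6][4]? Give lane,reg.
19,0

c:4=>grp=4  r:6=>tig=3,lo=0
L=4*4+3=19  i=0=0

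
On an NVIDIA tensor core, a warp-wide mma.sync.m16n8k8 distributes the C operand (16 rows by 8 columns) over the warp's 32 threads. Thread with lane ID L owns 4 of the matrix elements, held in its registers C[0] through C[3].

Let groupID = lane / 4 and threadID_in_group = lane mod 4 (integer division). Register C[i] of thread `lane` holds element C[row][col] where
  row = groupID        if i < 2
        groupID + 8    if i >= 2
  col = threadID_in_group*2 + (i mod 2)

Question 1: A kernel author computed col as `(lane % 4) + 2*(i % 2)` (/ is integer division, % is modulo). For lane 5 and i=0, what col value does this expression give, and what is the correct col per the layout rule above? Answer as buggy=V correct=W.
`(lane % 4) + 2*(i % 2)`[5,0]→1
5: G=1,T=1
[0] (1+0,1*2+0) = (1,2)
col: 1 vs 2

buggy=1 correct=2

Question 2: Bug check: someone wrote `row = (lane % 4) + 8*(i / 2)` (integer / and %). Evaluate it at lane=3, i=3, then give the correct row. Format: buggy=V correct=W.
`(lane % 4) + 8*(i / 2)`[3,3]->11
lane 3: g=0 (3/4), t=3 (3%4)
i=3: r=0+8=8, c=3*2+1=7
row: 11 vs 8

buggy=11 correct=8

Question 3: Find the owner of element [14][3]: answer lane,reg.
25,3

r=14→G=6,rhi=1  c=3→T=1,p=1
L=6*4+1=25  i=1*2+1=3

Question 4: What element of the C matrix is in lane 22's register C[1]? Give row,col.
22: G=5,T=2
[1] (5+0,2*2+1) = (5,5)

5,5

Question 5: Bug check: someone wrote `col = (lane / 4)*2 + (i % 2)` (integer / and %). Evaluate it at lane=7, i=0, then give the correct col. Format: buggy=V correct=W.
`(lane / 4)*2 + (i % 2)`[7,0]->2
lane 7: g=1 (7/4), t=3 (7%4)
i=0: r=1+0=1, c=3*2+0=6
col: 2 vs 6

buggy=2 correct=6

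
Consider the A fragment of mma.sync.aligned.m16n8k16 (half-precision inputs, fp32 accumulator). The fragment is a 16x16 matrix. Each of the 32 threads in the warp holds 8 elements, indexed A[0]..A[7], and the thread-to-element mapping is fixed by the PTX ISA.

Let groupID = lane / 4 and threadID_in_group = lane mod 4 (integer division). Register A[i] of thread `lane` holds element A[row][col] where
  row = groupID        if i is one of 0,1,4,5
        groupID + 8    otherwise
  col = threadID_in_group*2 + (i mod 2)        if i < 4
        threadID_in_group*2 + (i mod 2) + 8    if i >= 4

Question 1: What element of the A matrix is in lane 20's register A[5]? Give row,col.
lane 20→20/4=5, 20 mod 4=0
i=5  r:5+0→5  c:2·0+1+8→9

5,9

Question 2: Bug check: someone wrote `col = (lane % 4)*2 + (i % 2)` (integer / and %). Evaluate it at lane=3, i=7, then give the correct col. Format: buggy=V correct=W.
`(lane % 4)*2 + (i % 2)`[3,7]->7
3: gid=0,tid=3
[7] (0+8,3*2+1+8) = (8,15)
col: 7 vs 15

buggy=7 correct=15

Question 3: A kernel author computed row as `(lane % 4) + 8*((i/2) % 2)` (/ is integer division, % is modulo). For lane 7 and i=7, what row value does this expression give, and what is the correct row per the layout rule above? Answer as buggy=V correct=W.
buggy=11 correct=9

`(lane % 4) + 8*((i/2) % 2)`[7,7]->11
7: gid=1,tid=3
[7] (1+8,3*2+1+8) = (9,15)
row: 11 vs 9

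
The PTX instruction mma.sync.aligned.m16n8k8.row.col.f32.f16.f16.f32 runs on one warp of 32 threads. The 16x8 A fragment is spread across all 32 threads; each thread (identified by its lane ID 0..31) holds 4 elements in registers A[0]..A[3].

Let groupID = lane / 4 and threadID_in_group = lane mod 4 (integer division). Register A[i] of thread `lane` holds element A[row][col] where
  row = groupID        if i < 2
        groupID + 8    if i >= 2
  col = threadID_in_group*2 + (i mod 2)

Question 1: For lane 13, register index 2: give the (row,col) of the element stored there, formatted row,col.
11,2

lane 13→13/4=3, 13 mod 4=1
i=2  r:3+8→11  c:2·1+0→2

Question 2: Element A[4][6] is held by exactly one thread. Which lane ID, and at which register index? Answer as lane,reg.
r=4→G=4,rhi=0  c=6→T=3,p=0
L=4*4+3=19  i=0*2+0=0

19,0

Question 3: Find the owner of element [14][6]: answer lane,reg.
r: 14->gid=6,r8=1  c: 6->tid=3,i&1=0
L=6*4+3=27  i=1*2+0=2

27,2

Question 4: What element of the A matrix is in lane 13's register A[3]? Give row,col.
11,3

L=13⇒gr=13>>2=3, th=13&3=1
[3]⇒row 3+8=11  col 1·2+1=3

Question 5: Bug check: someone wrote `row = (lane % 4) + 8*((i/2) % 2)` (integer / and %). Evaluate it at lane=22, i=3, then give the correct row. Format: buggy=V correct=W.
buggy=10 correct=13

`(lane % 4) + 8*((i/2) % 2)`[22,3]->10
lane 22: g=5 (22/4), t=2 (22%4)
i=3: r=5+8=13, c=2*2+1=5
row: 10 vs 13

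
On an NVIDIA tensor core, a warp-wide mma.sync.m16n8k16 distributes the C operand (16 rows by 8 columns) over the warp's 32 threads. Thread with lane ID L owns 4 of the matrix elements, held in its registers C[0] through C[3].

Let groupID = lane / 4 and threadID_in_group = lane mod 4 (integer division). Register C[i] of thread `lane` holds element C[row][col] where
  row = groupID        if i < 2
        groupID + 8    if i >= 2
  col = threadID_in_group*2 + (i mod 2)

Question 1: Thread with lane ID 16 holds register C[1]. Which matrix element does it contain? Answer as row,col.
4,1

lane 16⇒16/4=4, 16 mod 4=0
i=1  r:4+0⇒4  c:2·0+1⇒1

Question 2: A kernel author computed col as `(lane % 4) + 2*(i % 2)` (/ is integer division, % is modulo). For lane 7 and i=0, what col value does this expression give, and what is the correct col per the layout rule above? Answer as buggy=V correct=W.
buggy=3 correct=6

`(lane % 4) + 2*(i % 2)`[7,0]→3
lane 7→7/4=1, 7 mod 4=3
i=0  r:1+0→1  c:2·3+0→6
col: 3 vs 6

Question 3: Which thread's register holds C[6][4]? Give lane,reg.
26,0

r: 6->gid=6,r8=0  c: 4->tid=2,i&1=0
L=6*4+2=26  i=0*2+0=0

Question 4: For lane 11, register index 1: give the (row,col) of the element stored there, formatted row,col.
2,7

lane 11: G=2 (11/4), T=3 (11%4)
i=1: r=2+0=2, c=3*2+1=7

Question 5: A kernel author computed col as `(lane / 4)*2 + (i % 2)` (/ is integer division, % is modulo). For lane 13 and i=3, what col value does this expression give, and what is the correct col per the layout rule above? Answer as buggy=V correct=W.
`(lane / 4)*2 + (i % 2)`[13,3]->7
13: gid=3,tid=1
[3] (3+8,1*2+1) = (11,3)
col: 7 vs 3

buggy=7 correct=3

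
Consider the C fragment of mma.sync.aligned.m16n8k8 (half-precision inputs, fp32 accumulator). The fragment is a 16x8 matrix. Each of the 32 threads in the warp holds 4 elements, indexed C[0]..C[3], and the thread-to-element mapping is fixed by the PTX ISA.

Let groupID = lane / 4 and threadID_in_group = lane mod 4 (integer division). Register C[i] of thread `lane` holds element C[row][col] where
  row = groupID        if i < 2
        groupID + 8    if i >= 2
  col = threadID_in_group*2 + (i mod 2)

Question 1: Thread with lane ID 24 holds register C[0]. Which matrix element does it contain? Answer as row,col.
L=24=>grp=24>>2=6, tig=24&3=0
[0]=>row 6+0=6  col 0·2+0=0

6,0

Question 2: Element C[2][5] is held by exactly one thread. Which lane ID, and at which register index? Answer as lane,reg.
r=2⇒gr=2,Rb=0  c=5⇒th=2,odd=1
L=2*4+2=10  i=0*2+1=1

10,1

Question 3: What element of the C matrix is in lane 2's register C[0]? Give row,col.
L=2⇒gr=2>>2=0, th=2&3=2
[0]⇒row 0+0=0  col 2·2+0=4

0,4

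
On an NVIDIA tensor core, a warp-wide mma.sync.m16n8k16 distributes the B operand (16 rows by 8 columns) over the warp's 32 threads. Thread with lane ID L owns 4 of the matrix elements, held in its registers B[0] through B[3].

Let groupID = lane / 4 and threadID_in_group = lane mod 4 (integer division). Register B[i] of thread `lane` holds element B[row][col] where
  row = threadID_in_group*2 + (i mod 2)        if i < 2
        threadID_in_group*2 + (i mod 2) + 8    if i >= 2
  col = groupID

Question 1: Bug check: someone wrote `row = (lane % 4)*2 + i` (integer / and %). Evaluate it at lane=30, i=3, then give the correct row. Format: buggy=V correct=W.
buggy=7 correct=13

`(lane % 4)*2 + i`[30,3]→7
lane 30→30/4=7, 30 mod 4=2
i=3  r:2·2+1+8→13  c:7
row: 7 vs 13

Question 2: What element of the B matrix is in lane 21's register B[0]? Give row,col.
2,5

21: gr=5,th=1
[0] (1*2+0+0,5) = (2,5)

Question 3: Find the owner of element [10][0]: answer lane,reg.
1,2

c=0->g=0  r=10->rb=1,t=1,b0=0
L=0*4+1=1  i=1*2+0=2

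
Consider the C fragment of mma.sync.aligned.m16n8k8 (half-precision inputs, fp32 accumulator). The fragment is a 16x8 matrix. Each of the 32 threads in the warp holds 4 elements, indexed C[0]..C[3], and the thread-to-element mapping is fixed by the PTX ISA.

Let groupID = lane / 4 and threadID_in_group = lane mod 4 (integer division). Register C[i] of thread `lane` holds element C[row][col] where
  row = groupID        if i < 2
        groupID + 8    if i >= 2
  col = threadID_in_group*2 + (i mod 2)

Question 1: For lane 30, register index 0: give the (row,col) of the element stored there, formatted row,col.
L=30=>grp=30>>2=7, tig=30&3=2
[0]=>row 7+0=7  col 2·2+0=4

7,4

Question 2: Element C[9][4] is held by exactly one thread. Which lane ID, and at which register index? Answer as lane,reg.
r=9⇒gr=1,Rb=1  c=4⇒th=2,odd=0
L=1*4+2=6  i=1*2+0=2

6,2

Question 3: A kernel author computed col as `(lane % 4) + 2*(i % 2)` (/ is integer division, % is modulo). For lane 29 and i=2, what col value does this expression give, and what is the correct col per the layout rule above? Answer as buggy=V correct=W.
`(lane % 4) + 2*(i % 2)`[29,2]->1
29: g=7,t=1
[2] (7+8,1*2+0) = (15,2)
col: 1 vs 2

buggy=1 correct=2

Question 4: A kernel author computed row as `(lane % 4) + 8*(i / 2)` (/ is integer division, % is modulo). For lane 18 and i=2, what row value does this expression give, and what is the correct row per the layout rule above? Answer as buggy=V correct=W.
`(lane % 4) + 8*(i / 2)`[18,2]->10
18: gid=4,tid=2
[2] (4+8,2*2+0) = (12,4)
row: 10 vs 12

buggy=10 correct=12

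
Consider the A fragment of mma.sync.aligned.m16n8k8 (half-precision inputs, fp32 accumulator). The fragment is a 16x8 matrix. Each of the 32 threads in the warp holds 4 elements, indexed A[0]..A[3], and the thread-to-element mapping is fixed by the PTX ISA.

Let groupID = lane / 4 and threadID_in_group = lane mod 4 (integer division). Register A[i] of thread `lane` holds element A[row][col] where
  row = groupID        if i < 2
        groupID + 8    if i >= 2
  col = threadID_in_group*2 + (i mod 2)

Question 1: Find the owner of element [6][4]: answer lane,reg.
r=6⇒gr=6,Rb=0  c=4⇒th=2,odd=0
L=6*4+2=26  i=0*2+0=0

26,0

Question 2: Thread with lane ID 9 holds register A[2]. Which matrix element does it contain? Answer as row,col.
L=9->gid=9>>2=2, tid=9&3=1
[2]->row 2+8=10  col 1·2+0=2

10,2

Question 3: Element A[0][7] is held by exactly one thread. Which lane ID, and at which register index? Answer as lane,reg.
3,1

r: 0->gid=0,r8=0  c: 7->tid=3,i&1=1
L=0*4+3=3  i=0*2+1=1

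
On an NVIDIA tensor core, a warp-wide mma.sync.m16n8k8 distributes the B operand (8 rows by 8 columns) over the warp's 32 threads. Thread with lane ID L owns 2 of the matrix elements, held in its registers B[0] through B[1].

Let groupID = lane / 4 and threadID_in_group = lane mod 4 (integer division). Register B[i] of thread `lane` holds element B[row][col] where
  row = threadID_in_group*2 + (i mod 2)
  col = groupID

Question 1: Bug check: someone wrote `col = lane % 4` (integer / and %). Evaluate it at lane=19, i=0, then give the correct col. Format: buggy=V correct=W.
buggy=3 correct=4

`lane % 4`[19,0]->3
lane 19: gid=4 (19/4), tid=3 (19%4)
i=0: r=3*2+0=6, c=gid=4
col: 3 vs 4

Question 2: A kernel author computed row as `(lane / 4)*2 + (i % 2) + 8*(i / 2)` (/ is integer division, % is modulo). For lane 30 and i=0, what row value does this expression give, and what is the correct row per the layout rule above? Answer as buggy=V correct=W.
buggy=14 correct=4

`(lane / 4)*2 + (i % 2) + 8*(i / 2)`[30,0]->14
L=30->gid=30>>2=7, tid=30&3=2
[0]->row 2·2+0=4  col gid=7
row: 14 vs 4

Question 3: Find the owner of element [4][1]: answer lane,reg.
c=1⇒gr=1  r=4⇒th=2,odd=0
L=1*4+2=6  i=0=0

6,0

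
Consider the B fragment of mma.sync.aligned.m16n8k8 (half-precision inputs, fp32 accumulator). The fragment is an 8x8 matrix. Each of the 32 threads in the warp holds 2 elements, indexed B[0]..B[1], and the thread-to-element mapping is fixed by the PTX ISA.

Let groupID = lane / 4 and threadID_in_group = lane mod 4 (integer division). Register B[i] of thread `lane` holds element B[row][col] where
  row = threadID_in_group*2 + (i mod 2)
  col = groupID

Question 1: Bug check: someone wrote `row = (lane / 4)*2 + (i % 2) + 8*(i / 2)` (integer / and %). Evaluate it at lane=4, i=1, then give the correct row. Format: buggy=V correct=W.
`(lane / 4)*2 + (i % 2) + 8*(i / 2)`[4,1]→3
lane 4: G=1 (4/4), T=0 (4%4)
i=1: r=0*2+1=1, c=G=1
row: 3 vs 1

buggy=3 correct=1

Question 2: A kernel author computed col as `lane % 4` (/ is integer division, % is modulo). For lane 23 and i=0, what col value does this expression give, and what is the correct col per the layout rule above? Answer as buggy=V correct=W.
buggy=3 correct=5

`lane % 4`[23,0]=>3
lane 23: grp=5 (23/4), tig=3 (23%4)
i=0: r=3*2+0=6, c=grp=5
col: 3 vs 5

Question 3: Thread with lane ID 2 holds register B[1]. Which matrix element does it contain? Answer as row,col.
lane 2->2/4=0, 2 mod 4=2
i=1  r:2·2+1->5  c:0

5,0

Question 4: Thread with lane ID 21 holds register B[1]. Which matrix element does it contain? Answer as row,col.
lane 21⇒21/4=5, 21 mod 4=1
i=1  r:2·1+1⇒3  c:5

3,5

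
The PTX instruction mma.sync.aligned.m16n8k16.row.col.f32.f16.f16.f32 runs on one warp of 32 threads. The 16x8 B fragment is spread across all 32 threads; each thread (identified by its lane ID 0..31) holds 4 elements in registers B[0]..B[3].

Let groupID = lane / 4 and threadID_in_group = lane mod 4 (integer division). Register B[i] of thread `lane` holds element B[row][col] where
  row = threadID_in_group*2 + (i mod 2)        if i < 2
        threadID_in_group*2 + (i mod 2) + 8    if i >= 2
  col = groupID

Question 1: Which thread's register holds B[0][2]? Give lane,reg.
c=2⇒gr=2  r=0⇒Rb=0,th=0,odd=0
L=2*4+0=8  i=0*2+0=0

8,0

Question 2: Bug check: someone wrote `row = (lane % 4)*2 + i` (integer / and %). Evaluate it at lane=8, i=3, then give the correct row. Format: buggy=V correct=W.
`(lane % 4)*2 + i`[8,3]⇒3
L=8⇒gr=8>>2=2, th=8&3=0
[3]⇒row 0·2+1+8=9  col gr=2
row: 3 vs 9

buggy=3 correct=9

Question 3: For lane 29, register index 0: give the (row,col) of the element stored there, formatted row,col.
lane 29: grp=7 (29/4), tig=1 (29%4)
i=0: r=1*2+0+0=2, c=grp=7

2,7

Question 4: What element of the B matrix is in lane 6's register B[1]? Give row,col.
6: grp=1,tig=2
[1] (2*2+1+0,1) = (5,1)

5,1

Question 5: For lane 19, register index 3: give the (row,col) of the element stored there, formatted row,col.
15,4

lane 19: gid=4 (19/4), tid=3 (19%4)
i=3: r=3*2+1+8=15, c=gid=4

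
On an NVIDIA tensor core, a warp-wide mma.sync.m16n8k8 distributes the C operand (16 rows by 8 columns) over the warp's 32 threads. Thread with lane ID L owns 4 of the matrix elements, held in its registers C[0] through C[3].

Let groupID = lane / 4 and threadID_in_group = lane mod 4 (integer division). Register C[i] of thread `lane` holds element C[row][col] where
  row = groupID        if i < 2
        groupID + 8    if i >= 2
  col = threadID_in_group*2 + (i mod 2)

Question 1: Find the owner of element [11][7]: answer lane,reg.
r: 11->gid=3,r8=1  c: 7->tid=3,i&1=1
L=3*4+3=15  i=1*2+1=3

15,3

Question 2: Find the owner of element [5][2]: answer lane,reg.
21,0

r: 5->gid=5,r8=0  c: 2->tid=1,i&1=0
L=5*4+1=21  i=0*2+0=0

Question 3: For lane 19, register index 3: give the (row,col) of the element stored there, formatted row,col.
12,7

lane 19: G=4 (19/4), T=3 (19%4)
i=3: r=4+8=12, c=3*2+1=7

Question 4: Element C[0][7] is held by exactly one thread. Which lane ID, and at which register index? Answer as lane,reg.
r:0=>grp=0,rB=0  c:7=>tig=3,lo=1
L=0*4+3=3  i=0*2+1=1

3,1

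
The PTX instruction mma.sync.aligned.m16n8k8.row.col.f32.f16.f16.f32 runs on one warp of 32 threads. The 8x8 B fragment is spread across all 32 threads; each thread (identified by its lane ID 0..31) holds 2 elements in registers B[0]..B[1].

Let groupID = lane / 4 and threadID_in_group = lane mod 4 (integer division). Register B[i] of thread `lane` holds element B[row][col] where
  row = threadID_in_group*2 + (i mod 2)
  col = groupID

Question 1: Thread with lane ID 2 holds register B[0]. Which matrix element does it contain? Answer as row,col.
4,0

2: gr=0,th=2
[0] (2*2+0,0) = (4,0)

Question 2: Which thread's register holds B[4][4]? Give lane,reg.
c: 4->gid=4  r: 4->tid=2,i&1=0
L=4*4+2=18  i=0=0

18,0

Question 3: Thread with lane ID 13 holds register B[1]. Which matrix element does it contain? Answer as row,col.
13: gid=3,tid=1
[1] (1*2+1,3) = (3,3)

3,3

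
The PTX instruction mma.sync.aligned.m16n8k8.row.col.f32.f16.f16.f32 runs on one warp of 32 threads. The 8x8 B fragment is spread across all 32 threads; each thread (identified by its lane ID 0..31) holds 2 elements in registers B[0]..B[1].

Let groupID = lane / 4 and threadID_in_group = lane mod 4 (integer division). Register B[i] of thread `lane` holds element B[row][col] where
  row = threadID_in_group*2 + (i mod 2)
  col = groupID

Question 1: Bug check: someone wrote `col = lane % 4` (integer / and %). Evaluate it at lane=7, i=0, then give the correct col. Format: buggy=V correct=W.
`lane % 4`[7,0]->3
lane 7->7/4=1, 7 mod 4=3
i=0  r:2·3+0->6  c:1
col: 3 vs 1

buggy=3 correct=1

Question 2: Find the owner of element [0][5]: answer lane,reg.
20,0

c=5->g=5  r=0->t=0,b0=0
L=5*4+0=20  i=0=0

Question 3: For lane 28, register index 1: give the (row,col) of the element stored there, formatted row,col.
1,7

L=28->g=28>>2=7, t=28&3=0
[1]->row 0·2+1=1  col g=7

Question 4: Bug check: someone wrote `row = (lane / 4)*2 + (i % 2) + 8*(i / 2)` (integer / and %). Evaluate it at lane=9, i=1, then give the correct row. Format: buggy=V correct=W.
`(lane / 4)*2 + (i % 2) + 8*(i / 2)`[9,1]→5
lane 9: G=2 (9/4), T=1 (9%4)
i=1: r=1*2+1=3, c=G=2
row: 5 vs 3

buggy=5 correct=3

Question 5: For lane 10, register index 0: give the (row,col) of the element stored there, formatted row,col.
lane 10=>10/4=2, 10 mod 4=2
i=0  r:2·2+0=>4  c:2

4,2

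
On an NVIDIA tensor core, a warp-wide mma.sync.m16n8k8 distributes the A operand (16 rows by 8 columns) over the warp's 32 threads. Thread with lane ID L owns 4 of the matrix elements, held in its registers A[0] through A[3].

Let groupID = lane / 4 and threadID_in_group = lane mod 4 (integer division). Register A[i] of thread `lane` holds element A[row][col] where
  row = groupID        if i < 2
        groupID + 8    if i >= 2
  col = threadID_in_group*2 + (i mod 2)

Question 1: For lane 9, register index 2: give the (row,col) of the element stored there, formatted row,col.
10,2

9: gr=2,th=1
[2] (2+8,1*2+0) = (10,2)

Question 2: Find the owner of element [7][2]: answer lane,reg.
29,0

r=7⇒gr=7,Rb=0  c=2⇒th=1,odd=0
L=7*4+1=29  i=0*2+0=0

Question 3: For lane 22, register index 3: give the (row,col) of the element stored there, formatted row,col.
22: gid=5,tid=2
[3] (5+8,2*2+1) = (13,5)

13,5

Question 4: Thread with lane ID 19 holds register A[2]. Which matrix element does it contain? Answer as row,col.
lane 19->19/4=4, 19 mod 4=3
i=2  r:4+8->12  c:2·3+0->6

12,6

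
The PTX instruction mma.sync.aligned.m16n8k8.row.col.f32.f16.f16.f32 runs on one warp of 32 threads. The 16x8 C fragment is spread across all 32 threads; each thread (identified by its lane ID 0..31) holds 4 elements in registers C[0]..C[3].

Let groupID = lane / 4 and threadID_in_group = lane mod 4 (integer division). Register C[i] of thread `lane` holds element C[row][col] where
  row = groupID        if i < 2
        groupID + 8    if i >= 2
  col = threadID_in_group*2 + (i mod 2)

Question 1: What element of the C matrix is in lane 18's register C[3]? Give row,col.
12,5

18: G=4,T=2
[3] (4+8,2*2+1) = (12,5)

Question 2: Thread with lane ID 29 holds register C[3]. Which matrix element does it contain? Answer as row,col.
29: G=7,T=1
[3] (7+8,1*2+1) = (15,3)

15,3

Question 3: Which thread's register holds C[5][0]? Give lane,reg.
r:5=>grp=5,rB=0  c:0=>tig=0,lo=0
L=5*4+0=20  i=0*2+0=0

20,0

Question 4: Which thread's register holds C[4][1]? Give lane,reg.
r: 4->gid=4,r8=0  c: 1->tid=0,i&1=1
L=4*4+0=16  i=0*2+1=1

16,1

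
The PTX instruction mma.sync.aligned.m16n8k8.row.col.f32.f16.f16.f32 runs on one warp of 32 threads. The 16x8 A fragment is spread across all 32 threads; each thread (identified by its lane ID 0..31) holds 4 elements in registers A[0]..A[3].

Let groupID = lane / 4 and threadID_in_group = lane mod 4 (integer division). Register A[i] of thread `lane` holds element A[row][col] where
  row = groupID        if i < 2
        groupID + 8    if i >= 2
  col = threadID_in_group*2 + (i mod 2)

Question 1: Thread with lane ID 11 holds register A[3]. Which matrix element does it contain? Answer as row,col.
10,7

lane 11→11/4=2, 11 mod 4=3
i=3  r:2+8→10  c:2·3+1→7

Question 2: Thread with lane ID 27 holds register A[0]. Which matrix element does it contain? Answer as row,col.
6,6

lane 27: grp=6 (27/4), tig=3 (27%4)
i=0: r=6+0=6, c=3*2+0=6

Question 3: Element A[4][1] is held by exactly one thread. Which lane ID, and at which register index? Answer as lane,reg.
r: 4->gid=4,r8=0  c: 1->tid=0,i&1=1
L=4*4+0=16  i=0*2+1=1

16,1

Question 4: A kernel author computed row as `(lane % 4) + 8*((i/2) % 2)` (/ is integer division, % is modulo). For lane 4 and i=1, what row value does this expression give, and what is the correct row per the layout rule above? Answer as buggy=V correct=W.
`(lane % 4) + 8*((i/2) % 2)`[4,1]⇒0
lane 4: gr=1 (4/4), th=0 (4%4)
i=1: r=1+0=1, c=0*2+1=1
row: 0 vs 1

buggy=0 correct=1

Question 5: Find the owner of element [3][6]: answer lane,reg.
r:3=>grp=3,rB=0  c:6=>tig=3,lo=0
L=3*4+3=15  i=0*2+0=0

15,0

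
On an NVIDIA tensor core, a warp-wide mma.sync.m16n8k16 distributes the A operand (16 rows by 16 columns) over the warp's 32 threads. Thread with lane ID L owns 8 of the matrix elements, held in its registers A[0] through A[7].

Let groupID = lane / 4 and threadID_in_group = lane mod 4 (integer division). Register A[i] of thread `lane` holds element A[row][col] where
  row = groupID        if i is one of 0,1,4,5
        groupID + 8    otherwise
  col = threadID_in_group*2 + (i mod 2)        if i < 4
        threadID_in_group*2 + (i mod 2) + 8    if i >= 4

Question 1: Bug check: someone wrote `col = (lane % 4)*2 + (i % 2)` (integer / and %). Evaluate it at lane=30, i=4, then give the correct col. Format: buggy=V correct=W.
buggy=4 correct=12

`(lane % 4)*2 + (i % 2)`[30,4]=>4
lane 30=>30/4=7, 30 mod 4=2
i=4  r:7+0=>7  c:2·2+0+8=>12
col: 4 vs 12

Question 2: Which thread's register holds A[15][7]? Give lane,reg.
r: 15->gid=7,r8=1  c: 7->c8=0,tid=3,i&1=1
L=7*4+3=31  i=0*4+1*2+1=3

31,3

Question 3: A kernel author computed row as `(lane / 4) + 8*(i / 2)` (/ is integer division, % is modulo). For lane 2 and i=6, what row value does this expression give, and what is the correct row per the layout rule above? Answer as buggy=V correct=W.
buggy=24 correct=8

`(lane / 4) + 8*(i / 2)`[2,6]=>24
lane 2=>2/4=0, 2 mod 4=2
i=6  r:0+8=>8  c:2·2+0+8=>12
row: 24 vs 8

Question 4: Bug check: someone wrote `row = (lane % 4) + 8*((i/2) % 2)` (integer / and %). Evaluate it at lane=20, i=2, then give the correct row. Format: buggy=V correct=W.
buggy=8 correct=13

`(lane % 4) + 8*((i/2) % 2)`[20,2]->8
lane 20->20/4=5, 20 mod 4=0
i=2  r:5+8->13  c:2·0+0+0->0
row: 8 vs 13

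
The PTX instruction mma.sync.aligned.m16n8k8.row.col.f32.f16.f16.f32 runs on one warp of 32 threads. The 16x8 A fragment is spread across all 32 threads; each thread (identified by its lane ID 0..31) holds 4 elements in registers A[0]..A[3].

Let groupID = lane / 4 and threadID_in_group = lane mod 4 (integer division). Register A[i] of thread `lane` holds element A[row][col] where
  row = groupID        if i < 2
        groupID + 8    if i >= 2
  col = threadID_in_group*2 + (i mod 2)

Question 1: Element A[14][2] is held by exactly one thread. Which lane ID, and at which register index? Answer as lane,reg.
r=14->g=6,rb=1  c=2->t=1,b0=0
L=6*4+1=25  i=1*2+0=2

25,2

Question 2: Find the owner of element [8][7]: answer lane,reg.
3,3

r=8⇒gr=0,Rb=1  c=7⇒th=3,odd=1
L=0*4+3=3  i=1*2+1=3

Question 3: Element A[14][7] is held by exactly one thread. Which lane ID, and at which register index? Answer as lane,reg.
r=14->g=6,rb=1  c=7->t=3,b0=1
L=6*4+3=27  i=1*2+1=3

27,3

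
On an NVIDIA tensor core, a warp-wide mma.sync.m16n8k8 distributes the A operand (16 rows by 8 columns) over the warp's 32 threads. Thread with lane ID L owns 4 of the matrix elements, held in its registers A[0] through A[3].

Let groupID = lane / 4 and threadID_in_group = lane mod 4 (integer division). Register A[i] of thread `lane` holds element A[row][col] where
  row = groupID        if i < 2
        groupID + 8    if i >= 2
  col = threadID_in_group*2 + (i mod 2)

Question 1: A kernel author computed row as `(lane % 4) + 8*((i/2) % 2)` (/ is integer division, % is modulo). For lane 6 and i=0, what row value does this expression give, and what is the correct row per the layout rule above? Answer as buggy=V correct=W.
buggy=2 correct=1

`(lane % 4) + 8*((i/2) % 2)`[6,0]->2
L=6->g=6>>2=1, t=6&3=2
[0]->row 1+0=1  col 2·2+0=4
row: 2 vs 1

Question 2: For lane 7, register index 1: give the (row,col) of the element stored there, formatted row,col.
lane 7⇒7/4=1, 7 mod 4=3
i=1  r:1+0⇒1  c:2·3+1⇒7

1,7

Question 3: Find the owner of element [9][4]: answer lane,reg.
r=9->g=1,rb=1  c=4->t=2,b0=0
L=1*4+2=6  i=1*2+0=2

6,2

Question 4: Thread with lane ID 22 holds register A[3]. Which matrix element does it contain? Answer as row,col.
13,5

lane 22⇒22/4=5, 22 mod 4=2
i=3  r:5+8⇒13  c:2·2+1⇒5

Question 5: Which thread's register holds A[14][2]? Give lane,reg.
r=14⇒gr=6,Rb=1  c=2⇒th=1,odd=0
L=6*4+1=25  i=1*2+0=2

25,2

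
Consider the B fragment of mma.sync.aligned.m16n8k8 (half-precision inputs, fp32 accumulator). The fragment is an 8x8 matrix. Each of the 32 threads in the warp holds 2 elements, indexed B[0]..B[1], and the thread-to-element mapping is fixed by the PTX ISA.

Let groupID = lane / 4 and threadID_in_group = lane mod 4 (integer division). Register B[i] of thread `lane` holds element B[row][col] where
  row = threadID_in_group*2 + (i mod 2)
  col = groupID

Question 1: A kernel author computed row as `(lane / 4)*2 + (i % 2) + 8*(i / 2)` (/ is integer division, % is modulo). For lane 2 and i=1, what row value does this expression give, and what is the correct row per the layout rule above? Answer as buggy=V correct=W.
buggy=1 correct=5

`(lane / 4)*2 + (i % 2) + 8*(i / 2)`[2,1]⇒1
lane 2: gr=0 (2/4), th=2 (2%4)
i=1: r=2*2+1=5, c=gr=0
row: 1 vs 5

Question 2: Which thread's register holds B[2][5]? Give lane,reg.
21,0

c=5->g=5  r=2->t=1,b0=0
L=5*4+1=21  i=0=0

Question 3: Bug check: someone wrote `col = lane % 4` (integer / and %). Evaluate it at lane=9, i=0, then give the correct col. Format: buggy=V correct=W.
buggy=1 correct=2

`lane % 4`[9,0]->1
lane 9->9/4=2, 9 mod 4=1
i=0  r:2·1+0->2  c:2
col: 1 vs 2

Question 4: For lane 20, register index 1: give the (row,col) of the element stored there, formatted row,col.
lane 20→20/4=5, 20 mod 4=0
i=1  r:2·0+1→1  c:5

1,5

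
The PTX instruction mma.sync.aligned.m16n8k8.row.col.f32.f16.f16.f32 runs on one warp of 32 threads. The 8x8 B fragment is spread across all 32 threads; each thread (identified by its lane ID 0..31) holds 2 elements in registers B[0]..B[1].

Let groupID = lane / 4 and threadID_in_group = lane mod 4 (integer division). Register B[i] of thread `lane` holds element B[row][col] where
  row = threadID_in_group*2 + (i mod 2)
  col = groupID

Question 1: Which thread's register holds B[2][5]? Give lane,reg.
c=5->g=5  r=2->t=1,b0=0
L=5*4+1=21  i=0=0

21,0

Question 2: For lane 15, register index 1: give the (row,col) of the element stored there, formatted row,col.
lane 15=>15/4=3, 15 mod 4=3
i=1  r:2·3+1=>7  c:3

7,3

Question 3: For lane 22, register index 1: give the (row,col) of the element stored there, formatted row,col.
22: grp=5,tig=2
[1] (2*2+1,5) = (5,5)

5,5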